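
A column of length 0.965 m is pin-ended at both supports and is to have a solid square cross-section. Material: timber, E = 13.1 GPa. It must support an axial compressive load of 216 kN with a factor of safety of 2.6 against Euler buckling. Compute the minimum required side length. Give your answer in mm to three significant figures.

a ≈ 83.5 mm

Required P_cr = n·P = 2.6 × 216 = 561.6 kN
L_e = K·L = 1 × 0.965 = 0.9650 m
Required I = P_cr·L_e²/(π²E) = 5.616×10^5 × 0.9650² / (π² × 1.31×10^10) = 4.045×10^-6 m⁴
I_req = 4.045×10^6 mm⁴
Solid square: I = a⁴/12  ⇒  a = (12I)^(1/4) = (12×4.045×10^6)^(1/4) = 83.5 mm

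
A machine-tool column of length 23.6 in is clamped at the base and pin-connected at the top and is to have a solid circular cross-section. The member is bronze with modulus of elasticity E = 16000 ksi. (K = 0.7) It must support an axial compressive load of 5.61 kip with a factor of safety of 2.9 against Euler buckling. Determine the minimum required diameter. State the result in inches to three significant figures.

d ≈ 0.870 in

Required P_cr = n·P = 2.9 × 5.61 = 16.27 kip
L_e = K·L = 0.7 × 23.6 = 16.52 in
Required I = P_cr·L_e²/(π²E) = 1.627×10^4 × 16.52² / (π² × 1.60×10^7) = 2.812×10^-2 in⁴
Solid circle: I = πd⁴/64  ⇒  d = (64I/π)^(1/4) = (64×2.812×10^-2/π)^(1/4) = 0.870 in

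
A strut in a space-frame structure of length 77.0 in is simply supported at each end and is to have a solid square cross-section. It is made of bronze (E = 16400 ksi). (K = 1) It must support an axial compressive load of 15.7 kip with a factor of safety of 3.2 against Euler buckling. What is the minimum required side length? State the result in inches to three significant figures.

a ≈ 2.17 in

Required P_cr = n·P = 3.2 × 15.7 = 50.24 kip
L_e = K·L = 1 × 77.0 = 77.00 in
Required I = P_cr·L_e²/(π²E) = 5.024×10^4 × 77.00² / (π² × 1.64×10^7) = 1.840 in⁴
Solid square: I = a⁴/12  ⇒  a = (12I)^(1/4) = (12×1.840)^(1/4) = 2.17 in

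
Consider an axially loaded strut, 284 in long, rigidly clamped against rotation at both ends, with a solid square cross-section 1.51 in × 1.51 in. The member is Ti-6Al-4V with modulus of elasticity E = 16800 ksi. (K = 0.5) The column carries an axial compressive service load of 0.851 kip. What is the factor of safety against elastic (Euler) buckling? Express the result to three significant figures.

n ≈ 4.19

I = a⁴/12 = 1.51⁴/12 = 0.4332 in⁴
Effective length L_e = K·L = 0.5 × 284 = 142.0 in
P_cr = π²EI / L_e² = π² × 16800×10³ × 0.4332 / 142.0² = 3.563×10^3 lb
Factor of safety n = P_cr / P = 3.5625 / 0.851 = 4.19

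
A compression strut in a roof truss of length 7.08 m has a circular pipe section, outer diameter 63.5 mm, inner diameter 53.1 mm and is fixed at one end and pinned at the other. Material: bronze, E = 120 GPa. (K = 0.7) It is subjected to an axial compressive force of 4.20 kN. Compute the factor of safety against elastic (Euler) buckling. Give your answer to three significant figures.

d_o = 63.5 mm, d_i = 53.1 mm
I = π(d_o⁴ − d_i⁴)/64 = π(63.5⁴ − 53.10⁴)/64 = 4.079×10^5 mm⁴
I = 4.079×10^5 mm⁴ = 4.079×10^-7 m⁴
Effective length L_e = K·L = 0.7 × 7.08 = 4.956 m
P_cr = π²EI / L_e² = π² × 120×10⁹ × 4.079×10^-7 / 4.956² = 1.967×10^4 N
Factor of safety n = P_cr / P = 19.667 / 4.20 = 4.68

n ≈ 4.68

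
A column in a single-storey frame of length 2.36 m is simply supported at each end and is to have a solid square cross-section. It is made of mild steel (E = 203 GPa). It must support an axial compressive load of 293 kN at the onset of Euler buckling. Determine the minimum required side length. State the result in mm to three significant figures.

a ≈ 55.9 mm

L_e = K·L = 1 × 2.36 = 2.360 m
Required I = P_cr·L_e²/(π²E) = 2.930×10^5 × 2.360² / (π² × 2.03×10^11) = 8.145×10^-7 m⁴
I_req = 8.145×10^5 mm⁴
Solid square: I = a⁴/12  ⇒  a = (12I)^(1/4) = (12×8.145×10^5)^(1/4) = 55.9 mm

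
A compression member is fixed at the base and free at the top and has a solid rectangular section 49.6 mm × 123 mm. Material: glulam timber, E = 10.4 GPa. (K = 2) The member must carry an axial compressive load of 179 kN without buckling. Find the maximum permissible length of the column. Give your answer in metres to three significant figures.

Buckling occurs about the weak axis: I_min = h·b³/12 with b = 49.6 mm (the shorter side).
I_min = 123×49.6³/12 = 1.251×10^6 mm⁴
I = 1.251×10^-6 m⁴
At the buckling limit P_cr = P = 1.790×10^5 N
From P_cr = π²EI/(K·L)²:  L = (1/K)·√(π²EI/P_cr) = (1/2)·√(π²×1.04×10^10×1.251×10^-6/1.790×10^5)
L = 0.423 m

L_max ≈ 0.423 m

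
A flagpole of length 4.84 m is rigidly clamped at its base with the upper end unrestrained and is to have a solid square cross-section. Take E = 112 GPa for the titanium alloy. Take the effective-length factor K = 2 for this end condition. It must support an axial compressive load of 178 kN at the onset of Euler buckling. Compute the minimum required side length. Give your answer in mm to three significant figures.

L_e = K·L = 2 × 4.84 = 9.680 m
Required I = P_cr·L_e²/(π²E) = 1.780×10^5 × 9.680² / (π² × 1.12×10^11) = 1.509×10^-5 m⁴
I_req = 1.509×10^7 mm⁴
Solid square: I = a⁴/12  ⇒  a = (12I)^(1/4) = (12×1.509×10^7)^(1/4) = 116 mm

a ≈ 116 mm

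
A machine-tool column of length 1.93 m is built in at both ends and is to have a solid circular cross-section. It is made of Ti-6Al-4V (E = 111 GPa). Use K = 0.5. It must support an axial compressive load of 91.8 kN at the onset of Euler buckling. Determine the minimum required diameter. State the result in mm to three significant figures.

L_e = K·L = 0.5 × 1.93 = 0.9650 m
Required I = P_cr·L_e²/(π²E) = 9.180×10^4 × 0.9650² / (π² × 1.11×10^11) = 7.803×10^-8 m⁴
I_req = 7.803×10^4 mm⁴
Solid circle: I = πd⁴/64  ⇒  d = (64I/π)^(1/4) = (64×7.803×10^4/π)^(1/4) = 35.5 mm

d ≈ 35.5 mm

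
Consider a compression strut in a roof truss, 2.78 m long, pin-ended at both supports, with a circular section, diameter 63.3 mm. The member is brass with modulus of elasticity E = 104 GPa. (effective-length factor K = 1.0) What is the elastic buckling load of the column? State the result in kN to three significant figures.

I = πd⁴/64 = π×63.3⁴/64 = 7.881×10^5 mm⁴
I = 7.881×10^5 mm⁴ = 7.881×10^-7 m⁴
Effective length L_e = K·L = 1 × 2.78 = 2.780 m
P_cr = π²EI / L_e² = π² × 104×10⁹ × 7.881×10^-7 / 2.780² = 1.047×10^5 N

P_cr ≈ 105 kN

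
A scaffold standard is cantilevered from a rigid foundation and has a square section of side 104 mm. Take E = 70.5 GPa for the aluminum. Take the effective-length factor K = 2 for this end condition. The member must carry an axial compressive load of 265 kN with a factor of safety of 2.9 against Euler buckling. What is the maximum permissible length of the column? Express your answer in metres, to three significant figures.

I = a⁴/12 = 104⁴/12 = 9.749×10^6 mm⁴
I = 9.749×10^-6 m⁴
Required critical load P_cr = n·P = 2.9 × 265 = 768.5 kN = 7.685×10^5 N
From P_cr = π²EI/(K·L)²:  L = (1/K)·√(π²EI/P_cr) = (1/2)·√(π²×7.05×10^10×9.749×10^-6/7.685×10^5)
L = 1.49 m

L_max ≈ 1.49 m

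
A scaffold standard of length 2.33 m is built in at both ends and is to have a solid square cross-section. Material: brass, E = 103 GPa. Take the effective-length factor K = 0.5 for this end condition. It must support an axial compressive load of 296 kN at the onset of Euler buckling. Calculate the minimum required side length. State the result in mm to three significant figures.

L_e = K·L = 0.5 × 2.33 = 1.165 m
Required I = P_cr·L_e²/(π²E) = 2.960×10^5 × 1.165² / (π² × 1.03×10^11) = 3.952×10^-7 m⁴
I_req = 3.952×10^5 mm⁴
Solid square: I = a⁴/12  ⇒  a = (12I)^(1/4) = (12×3.952×10^5)^(1/4) = 46.7 mm

a ≈ 46.7 mm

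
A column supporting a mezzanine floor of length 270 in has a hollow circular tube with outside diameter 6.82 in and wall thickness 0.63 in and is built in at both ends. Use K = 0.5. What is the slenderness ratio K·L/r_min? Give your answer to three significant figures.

Inner diameter d_i = 6.82 − 2×0.63 = 5.560 in
I = π(d_o⁴ − d_i⁴)/64 = π(6.82⁴ − 5.560⁴)/64 = 59.29 in⁴
A = 12.25 in²;  r_min = √(I/A) = √(59.29/12.25) = 2.200 in
L_e = K·L = 0.5 × 270 = 135.0 in
λ = L_e / r_min = 135.00 / 2.200 = 61.4

λ ≈ 61.4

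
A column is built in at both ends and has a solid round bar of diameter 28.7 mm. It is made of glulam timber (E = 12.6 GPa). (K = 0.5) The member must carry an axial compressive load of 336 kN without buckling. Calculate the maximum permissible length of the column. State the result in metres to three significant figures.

L_max ≈ 0.222 m

I = πd⁴/64 = π×28.7⁴/64 = 3.330×10^4 mm⁴
I = 3.330×10^-8 m⁴
At the buckling limit P_cr = P = 3.360×10^5 N
From P_cr = π²EI/(K·L)²:  L = (1/K)·√(π²EI/P_cr) = (1/0.5)·√(π²×1.26×10^10×3.330×10^-8/3.360×10^5)
L = 0.222 m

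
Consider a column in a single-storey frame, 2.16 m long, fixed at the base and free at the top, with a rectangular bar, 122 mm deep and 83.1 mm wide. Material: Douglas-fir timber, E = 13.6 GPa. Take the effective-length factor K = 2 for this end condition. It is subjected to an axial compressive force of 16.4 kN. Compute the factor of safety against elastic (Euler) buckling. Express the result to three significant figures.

Buckling occurs about the weak axis: I_min = h·b³/12 with b = 83.1 mm (the shorter side).
I_min = 122×83.1³/12 = 5.834×10^6 mm⁴
I = 5.834×10^6 mm⁴ = 5.834×10^-6 m⁴
Effective length L_e = K·L = 2 × 2.16 = 4.320 m
P_cr = π²EI / L_e² = π² × 13.6×10⁹ × 5.834×10^-6 / 4.320² = 4.196×10^4 N
Factor of safety n = P_cr / P = 41.962 / 16.4 = 2.56

n ≈ 2.56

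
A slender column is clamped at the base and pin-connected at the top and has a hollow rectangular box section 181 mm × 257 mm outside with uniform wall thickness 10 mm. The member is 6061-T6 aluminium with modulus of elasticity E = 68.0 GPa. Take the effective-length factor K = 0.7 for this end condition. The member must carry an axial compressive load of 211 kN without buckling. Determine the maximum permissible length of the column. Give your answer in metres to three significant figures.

Inner dimensions: h_i = 257 − 2×10 = 237.0 mm, b_i = 181 − 2×10 = 161.0 mm
Weak-axis I_min = (h_o·b_o³ − h_i·b_i³)/12 with b_o = 181, b_i = 161.0 mm (shorter outer/inner sides).
I_min = (257×181³ − 237.0×161.0³)/12 = 4.457×10^7 mm⁴
I = 4.457×10^-5 m⁴
At the buckling limit P_cr = P = 2.110×10^5 N
From P_cr = π²EI/(K·L)²:  L = (1/K)·√(π²EI/P_cr) = (1/0.7)·√(π²×6.80×10^10×4.457×10^-5/2.110×10^5)
L = 17.0 m

L_max ≈ 17.0 m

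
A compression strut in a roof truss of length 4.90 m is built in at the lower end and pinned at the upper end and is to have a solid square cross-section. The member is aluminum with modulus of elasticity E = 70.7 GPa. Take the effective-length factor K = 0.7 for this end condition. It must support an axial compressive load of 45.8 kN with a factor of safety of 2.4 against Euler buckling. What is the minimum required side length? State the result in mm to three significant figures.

a ≈ 68.7 mm

Required P_cr = n·P = 2.4 × 45.8 = 109.9 kN
L_e = K·L = 0.7 × 4.90 = 3.430 m
Required I = P_cr·L_e²/(π²E) = 1.099×10^5 × 3.430² / (π² × 7.07×10^10) = 1.853×10^-6 m⁴
I_req = 1.853×10^6 mm⁴
Solid square: I = a⁴/12  ⇒  a = (12I)^(1/4) = (12×1.853×10^6)^(1/4) = 68.7 mm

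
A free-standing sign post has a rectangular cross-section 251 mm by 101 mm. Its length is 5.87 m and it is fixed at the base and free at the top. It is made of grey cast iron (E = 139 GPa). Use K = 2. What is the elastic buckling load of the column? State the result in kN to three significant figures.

P_cr ≈ 215 kN

Buckling occurs about the weak axis: I_min = h·b³/12 with b = 101 mm (the shorter side).
I_min = 251×101³/12 = 2.155×10^7 mm⁴
I = 2.155×10^7 mm⁴ = 2.155×10^-5 m⁴
Effective length L_e = K·L = 2 × 5.87 = 11.74 m
P_cr = π²EI / L_e² = π² × 139×10⁹ × 2.155×10^-5 / 11.74² = 2.145×10^5 N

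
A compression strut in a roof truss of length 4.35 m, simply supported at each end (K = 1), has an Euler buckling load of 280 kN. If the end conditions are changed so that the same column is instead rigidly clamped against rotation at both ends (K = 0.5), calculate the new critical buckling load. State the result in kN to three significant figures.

P_cr ≈ 1120 kN

P_cr ∝ 1/K², so P_cr,new = P_cr,old × (K_old/K_new)² = 280 × (1/0.5)²
= 280 × 4.000 = 1120 kN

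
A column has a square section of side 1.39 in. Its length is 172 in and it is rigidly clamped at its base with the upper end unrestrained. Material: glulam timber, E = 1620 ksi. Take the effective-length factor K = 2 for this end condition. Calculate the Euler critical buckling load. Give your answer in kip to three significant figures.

P_cr ≈ 0.0420 kip

I = a⁴/12 = 1.39⁴/12 = 0.3111 in⁴
Effective length L_e = K·L = 2 × 172 = 344.0 in
P_cr = π²EI / L_e² = π² × 1620×10³ × 0.3111 / 344.0² = 42.03 lb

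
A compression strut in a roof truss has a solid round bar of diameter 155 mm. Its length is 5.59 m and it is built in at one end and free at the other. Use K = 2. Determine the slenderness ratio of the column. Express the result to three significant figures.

For a solid circle r = d/4 = 155/4 = 38.75 mm
L_e = K·L = 2 × 5.59 m = 11.18 m = 11180 mm
λ = L_e / r_min = 11180 / 38.75 = 289

λ ≈ 289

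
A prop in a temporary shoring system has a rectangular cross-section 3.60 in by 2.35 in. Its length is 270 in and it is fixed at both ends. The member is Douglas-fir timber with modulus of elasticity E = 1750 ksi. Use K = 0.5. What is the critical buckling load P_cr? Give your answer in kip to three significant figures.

P_cr ≈ 3.69 kip

Buckling occurs about the weak axis: I_min = h·b³/12 with b = 2.35 in (the shorter side).
I_min = 3.60×2.35³/12 = 3.893 in⁴
Effective length L_e = K·L = 0.5 × 270 = 135.0 in
P_cr = π²EI / L_e² = π² × 1750×10³ × 3.893 / 135.0² = 3.690×10^3 lb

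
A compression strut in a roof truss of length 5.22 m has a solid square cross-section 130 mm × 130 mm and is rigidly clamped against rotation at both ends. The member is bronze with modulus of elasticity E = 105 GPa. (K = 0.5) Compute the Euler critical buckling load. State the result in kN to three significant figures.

P_cr ≈ 3620 kN

I = a⁴/12 = 130⁴/12 = 2.380×10^7 mm⁴
I = 2.380×10^7 mm⁴ = 2.380×10^-5 m⁴
Effective length L_e = K·L = 0.5 × 5.22 = 2.610 m
P_cr = π²EI / L_e² = π² × 105×10⁹ × 2.380×10^-5 / 2.610² = 3.621×10^6 N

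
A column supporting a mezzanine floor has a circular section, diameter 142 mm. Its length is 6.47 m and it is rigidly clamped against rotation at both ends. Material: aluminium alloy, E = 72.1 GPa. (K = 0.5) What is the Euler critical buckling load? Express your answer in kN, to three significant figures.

P_cr ≈ 1360 kN

I = πd⁴/64 = π×142⁴/64 = 1.996×10^7 mm⁴
I = 1.996×10^7 mm⁴ = 1.996×10^-5 m⁴
Effective length L_e = K·L = 0.5 × 6.47 = 3.235 m
P_cr = π²EI / L_e² = π² × 72.1×10⁹ × 1.996×10^-5 / 3.235² = 1.357×10^6 N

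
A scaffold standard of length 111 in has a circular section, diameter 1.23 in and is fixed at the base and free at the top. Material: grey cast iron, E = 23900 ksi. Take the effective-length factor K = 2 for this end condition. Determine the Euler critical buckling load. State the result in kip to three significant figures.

I = πd⁴/64 = π×1.23⁴/64 = 0.1124 in⁴
Effective length L_e = K·L = 2 × 111 = 222.0 in
P_cr = π²EI / L_e² = π² × 23900×10³ × 0.1124 / 222.0² = 537.8 lb

P_cr ≈ 0.538 kip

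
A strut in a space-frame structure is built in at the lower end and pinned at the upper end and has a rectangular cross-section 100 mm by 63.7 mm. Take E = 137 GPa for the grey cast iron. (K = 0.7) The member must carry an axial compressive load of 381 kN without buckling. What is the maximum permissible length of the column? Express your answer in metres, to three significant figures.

Buckling occurs about the weak axis: I_min = h·b³/12 with b = 63.7 mm (the shorter side).
I_min = 100×63.7³/12 = 2.154×10^6 mm⁴
I = 2.154×10^-6 m⁴
At the buckling limit P_cr = P = 3.810×10^5 N
From P_cr = π²EI/(K·L)²:  L = (1/K)·√(π²EI/P_cr) = (1/0.7)·√(π²×1.37×10^11×2.154×10^-6/3.810×10^5)
L = 3.95 m

L_max ≈ 3.95 m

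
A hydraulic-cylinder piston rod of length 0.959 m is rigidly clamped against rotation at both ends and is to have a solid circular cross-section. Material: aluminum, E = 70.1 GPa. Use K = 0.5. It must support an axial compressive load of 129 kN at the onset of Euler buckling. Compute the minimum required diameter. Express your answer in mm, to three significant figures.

d ≈ 30.6 mm

L_e = K·L = 0.5 × 0.959 = 0.4795 m
Required I = P_cr·L_e²/(π²E) = 1.290×10^5 × 0.4795² / (π² × 7.01×10^10) = 4.287×10^-8 m⁴
I_req = 4.287×10^4 mm⁴
Solid circle: I = πd⁴/64  ⇒  d = (64I/π)^(1/4) = (64×4.287×10^4/π)^(1/4) = 30.6 mm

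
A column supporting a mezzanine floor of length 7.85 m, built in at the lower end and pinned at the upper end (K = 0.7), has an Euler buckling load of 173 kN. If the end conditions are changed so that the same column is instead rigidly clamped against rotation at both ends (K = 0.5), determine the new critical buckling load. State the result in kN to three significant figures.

P_cr ∝ 1/K², so P_cr,new = P_cr,old × (K_old/K_new)² = 173 × (0.7/0.5)²
= 173 × 1.960 = 339 kN

P_cr ≈ 339 kN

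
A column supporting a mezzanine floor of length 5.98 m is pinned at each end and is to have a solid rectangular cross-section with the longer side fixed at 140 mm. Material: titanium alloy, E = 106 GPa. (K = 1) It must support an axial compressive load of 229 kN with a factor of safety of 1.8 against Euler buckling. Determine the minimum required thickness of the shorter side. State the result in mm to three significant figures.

Required P_cr = n·P = 1.8 × 229 = 412.2 kN
L_e = K·L = 1 × 5.98 = 5.980 m
Required I = P_cr·L_e²/(π²E) = 4.122×10^5 × 5.980² / (π² × 1.06×10^11) = 1.409×10^-5 m⁴
I_req = 1.409×10^7 mm⁴
Rectangle, weak axis: I_min = h·b³/12 with h = 140 mm fixed  ⇒  b = (12I/h)^(1/3) = 106 mm

b ≈ 106 mm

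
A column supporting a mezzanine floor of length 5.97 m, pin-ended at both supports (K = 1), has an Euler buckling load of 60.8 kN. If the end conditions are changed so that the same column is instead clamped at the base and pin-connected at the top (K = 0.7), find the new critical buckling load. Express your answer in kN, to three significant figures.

P_cr ∝ 1/K², so P_cr,new = P_cr,old × (K_old/K_new)² = 60.8 × (1/0.7)²
= 60.8 × 2.041 = 124 kN

P_cr ≈ 124 kN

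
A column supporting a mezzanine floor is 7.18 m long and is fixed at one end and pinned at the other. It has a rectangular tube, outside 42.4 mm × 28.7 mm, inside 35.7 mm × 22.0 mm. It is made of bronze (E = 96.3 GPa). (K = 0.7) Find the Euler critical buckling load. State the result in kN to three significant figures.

Weak-axis I_min = (h_o·b_o³ − h_i·b_i³)/12 with b_o = 28.7, b_i = 22.00 mm (shorter outer/inner sides).
I_min = (42.4×28.7³ − 35.70×22.00³)/12 = 5.185×10^4 mm⁴
I = 5.185×10^4 mm⁴ = 5.185×10^-8 m⁴
Effective length L_e = K·L = 0.7 × 7.18 = 5.026 m
P_cr = π²EI / L_e² = π² × 96.3×10⁹ × 5.185×10^-8 / 5.026² = 1.951×10^3 N

P_cr ≈ 1.95 kN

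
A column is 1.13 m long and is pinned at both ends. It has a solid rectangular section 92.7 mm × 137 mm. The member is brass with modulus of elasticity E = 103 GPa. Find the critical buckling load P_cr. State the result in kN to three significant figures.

P_cr ≈ 7240 kN

Buckling occurs about the weak axis: I_min = h·b³/12 with b = 92.7 mm (the shorter side).
I_min = 137×92.7³/12 = 9.094×10^6 mm⁴
I = 9.094×10^6 mm⁴ = 9.094×10^-6 m⁴
Effective length L_e = K·L = 1 × 1.13 = 1.130 m
P_cr = π²EI / L_e² = π² × 103×10⁹ × 9.094×10^-6 / 1.130² = 7.240×10^6 N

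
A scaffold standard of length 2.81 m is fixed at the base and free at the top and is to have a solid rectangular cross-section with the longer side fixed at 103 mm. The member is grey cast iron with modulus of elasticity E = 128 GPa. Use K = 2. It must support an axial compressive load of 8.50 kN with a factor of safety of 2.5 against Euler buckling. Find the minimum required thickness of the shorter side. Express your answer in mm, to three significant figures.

b ≈ 39.6 mm

Required P_cr = n·P = 2.5 × 8.50 = 21.25 kN
L_e = K·L = 2 × 2.81 = 5.620 m
Required I = P_cr·L_e²/(π²E) = 2.125×10^4 × 5.620² / (π² × 1.28×10^11) = 5.313×10^-7 m⁴
I_req = 5.313×10^5 mm⁴
Rectangle, weak axis: I_min = h·b³/12 with h = 103 mm fixed  ⇒  b = (12I/h)^(1/3) = 39.6 mm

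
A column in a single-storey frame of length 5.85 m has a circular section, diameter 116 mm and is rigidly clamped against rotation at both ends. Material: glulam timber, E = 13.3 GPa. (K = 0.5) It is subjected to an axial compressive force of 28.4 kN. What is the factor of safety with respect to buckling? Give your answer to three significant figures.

I = πd⁴/64 = π×116⁴/64 = 8.888×10^6 mm⁴
I = 8.888×10^6 mm⁴ = 8.888×10^-6 m⁴
Effective length L_e = K·L = 0.5 × 5.85 = 2.925 m
P_cr = π²EI / L_e² = π² × 13.3×10⁹ × 8.888×10^-6 / 2.925² = 1.364×10^5 N
Factor of safety n = P_cr / P = 136.36 / 28.4 = 4.80

n ≈ 4.80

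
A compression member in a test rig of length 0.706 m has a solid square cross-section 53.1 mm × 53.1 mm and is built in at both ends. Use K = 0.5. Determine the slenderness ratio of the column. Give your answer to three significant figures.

For a square r = a/√12 = 53.1/√12 = 15.33 mm
L_e = K·L = 0.5 × 0.706 m = 0.3530 m = 353.00 mm
λ = L_e / r_min = 353.00 / 15.33 = 23.0

λ ≈ 23.0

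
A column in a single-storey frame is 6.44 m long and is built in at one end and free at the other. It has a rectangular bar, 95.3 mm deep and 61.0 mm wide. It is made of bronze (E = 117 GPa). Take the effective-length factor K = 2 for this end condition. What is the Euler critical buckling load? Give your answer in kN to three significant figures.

P_cr ≈ 12.5 kN

Buckling occurs about the weak axis: I_min = h·b³/12 with b = 61.0 mm (the shorter side).
I_min = 95.3×61.0³/12 = 1.803×10^6 mm⁴
I = 1.803×10^6 mm⁴ = 1.803×10^-6 m⁴
Effective length L_e = K·L = 2 × 6.44 = 12.88 m
P_cr = π²EI / L_e² = π² × 117×10⁹ × 1.803×10^-6 / 12.88² = 1.255×10^4 N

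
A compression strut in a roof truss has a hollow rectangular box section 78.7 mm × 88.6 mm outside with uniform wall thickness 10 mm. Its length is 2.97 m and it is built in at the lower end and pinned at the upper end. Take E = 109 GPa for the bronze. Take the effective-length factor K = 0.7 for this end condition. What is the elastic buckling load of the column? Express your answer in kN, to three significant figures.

P_cr ≈ 608 kN

Inner dimensions: h_i = 88.6 − 2×10 = 68.60 mm, b_i = 78.7 − 2×10 = 58.70 mm
Weak-axis I_min = (h_o·b_o³ − h_i·b_i³)/12 with b_o = 78.7, b_i = 58.70 mm (shorter outer/inner sides).
I_min = (88.6×78.7³ − 68.60×58.70³)/12 = 2.443×10^6 mm⁴
I = 2.443×10^6 mm⁴ = 2.443×10^-6 m⁴
Effective length L_e = K·L = 0.7 × 2.97 = 2.079 m
P_cr = π²EI / L_e² = π² × 109×10⁹ × 2.443×10^-6 / 2.079² = 6.080×10^5 N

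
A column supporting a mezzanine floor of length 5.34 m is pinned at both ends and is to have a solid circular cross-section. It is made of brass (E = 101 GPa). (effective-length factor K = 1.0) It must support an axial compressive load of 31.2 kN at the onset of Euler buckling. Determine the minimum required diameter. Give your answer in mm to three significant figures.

d ≈ 65.3 mm

L_e = K·L = 1 × 5.34 = 5.340 m
Required I = P_cr·L_e²/(π²E) = 3.120×10^4 × 5.340² / (π² × 1.01×10^11) = 8.925×10^-7 m⁴
I_req = 8.925×10^5 mm⁴
Solid circle: I = πd⁴/64  ⇒  d = (64I/π)^(1/4) = (64×8.925×10^5/π)^(1/4) = 65.3 mm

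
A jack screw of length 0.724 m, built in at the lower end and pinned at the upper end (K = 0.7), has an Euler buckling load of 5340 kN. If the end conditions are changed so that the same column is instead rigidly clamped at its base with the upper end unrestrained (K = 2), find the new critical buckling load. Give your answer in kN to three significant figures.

P_cr ∝ 1/K², so P_cr,new = P_cr,old × (K_old/K_new)² = 5340 × (0.7/2)²
= 5340 × 0.1225 = 654 kN

P_cr ≈ 654 kN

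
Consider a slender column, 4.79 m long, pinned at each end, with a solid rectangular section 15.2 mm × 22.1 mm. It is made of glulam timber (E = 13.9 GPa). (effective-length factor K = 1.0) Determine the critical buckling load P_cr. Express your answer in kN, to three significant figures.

Buckling occurs about the weak axis: I_min = h·b³/12 with b = 15.2 mm (the shorter side).
I_min = 22.1×15.2³/12 = 6.468×10^3 mm⁴
I = 6.468×10^3 mm⁴ = 6.468×10^-9 m⁴
Effective length L_e = K·L = 1 × 4.79 = 4.790 m
P_cr = π²EI / L_e² = π² × 13.9×10⁹ × 6.468×10^-9 / 4.790² = 38.67 N

P_cr ≈ 0.0387 kN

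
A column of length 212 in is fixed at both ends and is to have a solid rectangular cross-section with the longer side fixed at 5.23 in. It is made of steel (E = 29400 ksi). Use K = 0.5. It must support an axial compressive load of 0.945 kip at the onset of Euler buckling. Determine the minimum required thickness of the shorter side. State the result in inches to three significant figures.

L_e = K·L = 0.5 × 212 = 106.0 in
Required I = P_cr·L_e²/(π²E) = 945.0 × 106.0² / (π² × 2.94×10^7) = 3.659×10^-2 in⁴
Rectangle, weak axis: I_min = h·b³/12 with h = 5.23 in fixed  ⇒  b = (12I/h)^(1/3) = 0.438 in

b ≈ 0.438 in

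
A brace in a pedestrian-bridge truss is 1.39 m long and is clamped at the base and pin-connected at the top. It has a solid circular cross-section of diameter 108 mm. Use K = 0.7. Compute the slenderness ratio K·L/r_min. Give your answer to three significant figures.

For a solid circle r = d/4 = 108/4 = 27.00 mm
L_e = K·L = 0.7 × 1.39 m = 0.9730 m = 973.00 mm
λ = L_e / r_min = 973.00 / 27.00 = 36.0

λ ≈ 36.0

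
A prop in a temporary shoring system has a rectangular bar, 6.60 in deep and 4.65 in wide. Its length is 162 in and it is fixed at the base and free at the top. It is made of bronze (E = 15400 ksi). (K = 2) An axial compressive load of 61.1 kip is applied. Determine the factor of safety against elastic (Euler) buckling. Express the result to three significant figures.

n ≈ 1.31

Buckling occurs about the weak axis: I_min = h·b³/12 with b = 4.65 in (the shorter side).
I_min = 6.60×4.65³/12 = 55.30 in⁴
Effective length L_e = K·L = 2 × 162 = 324.0 in
P_cr = π²EI / L_e² = π² × 15400×10³ × 55.30 / 324.0² = 8.007×10^4 lb
Factor of safety n = P_cr / P = 80.067 / 61.1 = 1.31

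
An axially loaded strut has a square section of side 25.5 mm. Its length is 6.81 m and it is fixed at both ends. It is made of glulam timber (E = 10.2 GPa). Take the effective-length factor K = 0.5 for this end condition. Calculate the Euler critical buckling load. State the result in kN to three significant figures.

P_cr ≈ 0.306 kN

I = a⁴/12 = 25.5⁴/12 = 3.524×10^4 mm⁴
I = 3.524×10^4 mm⁴ = 3.524×10^-8 m⁴
Effective length L_e = K·L = 0.5 × 6.81 = 3.405 m
P_cr = π²EI / L_e² = π² × 10.2×10⁹ × 3.524×10^-8 / 3.405² = 305.9 N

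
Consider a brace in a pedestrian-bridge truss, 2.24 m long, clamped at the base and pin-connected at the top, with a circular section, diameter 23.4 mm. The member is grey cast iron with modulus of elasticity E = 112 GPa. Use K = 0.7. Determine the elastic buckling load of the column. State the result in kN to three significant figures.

I = πd⁴/64 = π×23.4⁴/64 = 1.472×10^4 mm⁴
I = 1.472×10^4 mm⁴ = 1.472×10^-8 m⁴
Effective length L_e = K·L = 0.7 × 2.24 = 1.568 m
P_cr = π²EI / L_e² = π² × 112×10⁹ × 1.472×10^-8 / 1.568² = 6.617×10^3 N

P_cr ≈ 6.62 kN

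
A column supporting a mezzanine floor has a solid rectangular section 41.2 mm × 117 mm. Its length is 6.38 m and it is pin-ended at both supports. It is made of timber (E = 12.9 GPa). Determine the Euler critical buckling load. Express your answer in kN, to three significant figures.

P_cr ≈ 2.13 kN

Buckling occurs about the weak axis: I_min = h·b³/12 with b = 41.2 mm (the shorter side).
I_min = 117×41.2³/12 = 6.819×10^5 mm⁴
I = 6.819×10^5 mm⁴ = 6.819×10^-7 m⁴
Effective length L_e = K·L = 1 × 6.38 = 6.380 m
P_cr = π²EI / L_e² = π² × 12.9×10⁹ × 6.819×10^-7 / 6.380² = 2.133×10^3 N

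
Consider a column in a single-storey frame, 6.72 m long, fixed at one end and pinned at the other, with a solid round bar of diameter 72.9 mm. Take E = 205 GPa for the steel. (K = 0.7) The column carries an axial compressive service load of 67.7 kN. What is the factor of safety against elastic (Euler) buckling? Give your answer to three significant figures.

n ≈ 1.87

I = πd⁴/64 = π×72.9⁴/64 = 1.386×10^6 mm⁴
I = 1.386×10^6 mm⁴ = 1.386×10^-6 m⁴
Effective length L_e = K·L = 0.7 × 6.72 = 4.704 m
P_cr = π²EI / L_e² = π² × 205×10⁹ × 1.386×10^-6 / 4.704² = 1.268×10^5 N
Factor of safety n = P_cr / P = 126.76 / 67.7 = 1.87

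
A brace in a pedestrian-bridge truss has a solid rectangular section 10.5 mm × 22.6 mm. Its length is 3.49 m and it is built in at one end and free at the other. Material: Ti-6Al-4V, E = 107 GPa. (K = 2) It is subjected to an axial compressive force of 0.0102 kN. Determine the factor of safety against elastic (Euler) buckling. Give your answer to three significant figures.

n ≈ 4.63

Buckling occurs about the weak axis: I_min = h·b³/12 with b = 10.5 mm (the shorter side).
I_min = 22.6×10.5³/12 = 2.180×10^3 mm⁴
I = 2.180×10^3 mm⁴ = 2.180×10^-9 m⁴
Effective length L_e = K·L = 2 × 3.49 = 6.980 m
P_cr = π²EI / L_e² = π² × 107×10⁹ × 2.180×10^-9 / 6.980² = 47.26 N
Factor of safety n = P_cr / P = 0.047257 / 0.0102 = 4.63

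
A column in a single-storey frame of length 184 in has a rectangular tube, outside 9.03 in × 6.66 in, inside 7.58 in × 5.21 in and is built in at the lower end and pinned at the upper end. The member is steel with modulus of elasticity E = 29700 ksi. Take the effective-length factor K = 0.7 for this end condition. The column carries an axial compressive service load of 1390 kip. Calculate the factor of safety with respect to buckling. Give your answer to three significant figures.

n ≈ 1.69

Weak-axis I_min = (h_o·b_o³ − h_i·b_i³)/12 with b_o = 6.66, b_i = 5.210 in (shorter outer/inner sides).
I_min = (9.03×6.66³ − 7.580×5.210³)/12 = 133.0 in⁴
Effective length L_e = K·L = 0.7 × 184 = 128.8 in
P_cr = π²EI / L_e² = π² × 29700×10³ × 133.0 / 128.8² = 2.349×10^6 lb
Factor of safety n = P_cr / P = 2349.4 / 1390 = 1.69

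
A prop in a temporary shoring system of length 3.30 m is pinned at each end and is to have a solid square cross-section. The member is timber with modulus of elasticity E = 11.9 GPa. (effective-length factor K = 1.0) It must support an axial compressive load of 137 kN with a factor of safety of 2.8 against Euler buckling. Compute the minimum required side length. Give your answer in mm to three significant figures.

a ≈ 144 mm

Required P_cr = n·P = 2.8 × 137 = 383.6 kN
L_e = K·L = 1 × 3.30 = 3.300 m
Required I = P_cr·L_e²/(π²E) = 3.836×10^5 × 3.300² / (π² × 1.19×10^10) = 3.557×10^-5 m⁴
I_req = 3.557×10^7 mm⁴
Solid square: I = a⁴/12  ⇒  a = (12I)^(1/4) = (12×3.557×10^7)^(1/4) = 144 mm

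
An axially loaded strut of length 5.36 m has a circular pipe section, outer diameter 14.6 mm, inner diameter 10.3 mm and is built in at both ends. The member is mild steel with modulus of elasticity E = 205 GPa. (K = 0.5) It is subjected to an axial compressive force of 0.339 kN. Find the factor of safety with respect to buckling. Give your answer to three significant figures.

d_o = 14.6 mm, d_i = 10.3 mm
I = π(d_o⁴ − d_i⁴)/64 = π(14.6⁴ − 10.30⁴)/64 = 1.678×10^3 mm⁴
I = 1.678×10^3 mm⁴ = 1.678×10^-9 m⁴
Effective length L_e = K·L = 0.5 × 5.36 = 2.680 m
P_cr = π²EI / L_e² = π² × 205×10⁹ × 1.678×10^-9 / 2.680² = 472.7 N
Factor of safety n = P_cr / P = 0.47266 / 0.339 = 1.39

n ≈ 1.39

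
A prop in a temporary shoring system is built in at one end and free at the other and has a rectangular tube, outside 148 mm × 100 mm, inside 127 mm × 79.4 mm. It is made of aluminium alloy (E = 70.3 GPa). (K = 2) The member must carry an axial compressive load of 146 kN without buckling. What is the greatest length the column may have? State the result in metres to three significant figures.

L_max ≈ 2.89 m

Weak-axis I_min = (h_o·b_o³ − h_i·b_i³)/12 with b_o = 100, b_i = 79.40 mm (shorter outer/inner sides).
I_min = (148×100³ − 127.0×79.40³)/12 = 7.036×10^6 mm⁴
I = 7.036×10^-6 m⁴
At the buckling limit P_cr = P = 1.460×10^5 N
From P_cr = π²EI/(K·L)²:  L = (1/K)·√(π²EI/P_cr) = (1/2)·√(π²×7.03×10^10×7.036×10^-6/1.460×10^5)
L = 2.89 m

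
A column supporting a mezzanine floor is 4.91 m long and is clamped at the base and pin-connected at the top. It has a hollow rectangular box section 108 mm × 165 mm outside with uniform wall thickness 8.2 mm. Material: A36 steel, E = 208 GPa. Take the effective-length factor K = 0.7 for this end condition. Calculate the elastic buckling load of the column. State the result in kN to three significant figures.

Inner dimensions: h_i = 165 − 2×8.2 = 148.6 mm, b_i = 108 − 2×8.2 = 91.60 mm
Weak-axis I_min = (h_o·b_o³ − h_i·b_i³)/12 with b_o = 108, b_i = 91.60 mm (shorter outer/inner sides).
I_min = (165×108³ − 148.6×91.60³)/12 = 7.804×10^6 mm⁴
I = 7.804×10^6 mm⁴ = 7.804×10^-6 m⁴
Effective length L_e = K·L = 0.7 × 4.91 = 3.437 m
P_cr = π²EI / L_e² = π² × 208×10⁹ × 7.804×10^-6 / 3.437² = 1.356×10^6 N

P_cr ≈ 1360 kN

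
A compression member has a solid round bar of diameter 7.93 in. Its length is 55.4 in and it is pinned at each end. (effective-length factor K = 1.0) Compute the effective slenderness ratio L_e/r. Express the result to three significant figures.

λ ≈ 27.9

I = πd⁴/64 = π×7.93⁴/64 = 194.1 in⁴
A = 49.39 in²;  r_min = √(I/A) = √(194.1/49.39) = 1.982 in
L_e = K·L = 1 × 55.4 = 55.40 in
λ = L_e / r_min = 55.400 / 1.982 = 27.9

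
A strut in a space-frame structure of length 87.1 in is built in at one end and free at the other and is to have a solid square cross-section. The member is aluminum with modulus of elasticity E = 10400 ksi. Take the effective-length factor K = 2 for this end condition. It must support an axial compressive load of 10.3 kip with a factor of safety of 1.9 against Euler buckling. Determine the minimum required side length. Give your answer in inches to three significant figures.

a ≈ 2.89 in

Required P_cr = n·P = 1.9 × 10.3 = 19.57 kip
L_e = K·L = 2 × 87.1 = 174.2 in
Required I = P_cr·L_e²/(π²E) = 1.957×10^4 × 174.2² / (π² × 1.04×10^7) = 5.786 in⁴
Solid square: I = a⁴/12  ⇒  a = (12I)^(1/4) = (12×5.786)^(1/4) = 2.89 in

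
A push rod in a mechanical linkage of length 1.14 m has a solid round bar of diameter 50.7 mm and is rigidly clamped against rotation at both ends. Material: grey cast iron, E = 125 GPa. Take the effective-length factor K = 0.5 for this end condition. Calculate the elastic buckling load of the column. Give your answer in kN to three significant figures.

P_cr ≈ 1230 kN

I = πd⁴/64 = π×50.7⁴/64 = 3.243×10^5 mm⁴
I = 3.243×10^5 mm⁴ = 3.243×10^-7 m⁴
Effective length L_e = K·L = 0.5 × 1.14 = 0.5700 m
P_cr = π²EI / L_e² = π² × 125×10⁹ × 3.243×10^-7 / 0.5700² = 1.232×10^6 N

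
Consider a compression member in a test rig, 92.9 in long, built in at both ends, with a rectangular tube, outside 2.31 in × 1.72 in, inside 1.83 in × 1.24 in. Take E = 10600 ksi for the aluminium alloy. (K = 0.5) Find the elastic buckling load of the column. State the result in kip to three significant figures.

P_cr ≈ 33.4 kip

Weak-axis I_min = (h_o·b_o³ − h_i·b_i³)/12 with b_o = 1.72, b_i = 1.240 in (shorter outer/inner sides).
I_min = (2.31×1.72³ − 1.830×1.240³)/12 = 0.6888 in⁴
Effective length L_e = K·L = 0.5 × 92.9 = 46.45 in
P_cr = π²EI / L_e² = π² × 10600×10³ × 0.6888 / 46.45² = 3.340×10^4 lb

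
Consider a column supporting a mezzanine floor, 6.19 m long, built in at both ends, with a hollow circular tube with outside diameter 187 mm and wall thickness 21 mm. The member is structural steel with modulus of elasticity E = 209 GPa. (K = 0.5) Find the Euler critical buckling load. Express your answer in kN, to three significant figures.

P_cr ≈ 8250 kN

Inner diameter d_i = 187 − 2×21 = 145.0 mm
I = π(d_o⁴ − d_i⁴)/64 = π(187⁴ − 145.0⁴)/64 = 3.833×10^7 mm⁴
I = 3.833×10^7 mm⁴ = 3.833×10^-5 m⁴
Effective length L_e = K·L = 0.5 × 6.19 = 3.095 m
P_cr = π²EI / L_e² = π² × 209×10⁹ × 3.833×10^-5 / 3.095² = 8.253×10^6 N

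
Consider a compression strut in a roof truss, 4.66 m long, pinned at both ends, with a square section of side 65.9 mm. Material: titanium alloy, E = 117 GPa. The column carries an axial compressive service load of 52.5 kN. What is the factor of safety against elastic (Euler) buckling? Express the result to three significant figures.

I = a⁴/12 = 65.9⁴/12 = 1.572×10^6 mm⁴
I = 1.572×10^6 mm⁴ = 1.572×10^-6 m⁴
Effective length L_e = K·L = 1 × 4.66 = 4.660 m
P_cr = π²EI / L_e² = π² × 117×10⁹ × 1.572×10^-6 / 4.660² = 8.357×10^4 N
Factor of safety n = P_cr / P = 83.575 / 52.5 = 1.59

n ≈ 1.59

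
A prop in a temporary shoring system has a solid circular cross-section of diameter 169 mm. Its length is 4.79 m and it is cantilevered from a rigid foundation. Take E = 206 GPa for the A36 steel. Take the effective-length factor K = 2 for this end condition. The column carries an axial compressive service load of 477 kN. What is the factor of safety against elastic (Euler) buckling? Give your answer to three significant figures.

I = πd⁴/64 = π×169⁴/64 = 4.004×10^7 mm⁴
I = 4.004×10^7 mm⁴ = 4.004×10^-5 m⁴
Effective length L_e = K·L = 2 × 4.79 = 9.580 m
P_cr = π²EI / L_e² = π² × 206×10⁹ × 4.004×10^-5 / 9.580² = 8.871×10^5 N
Factor of safety n = P_cr / P = 887.06 / 477 = 1.86

n ≈ 1.86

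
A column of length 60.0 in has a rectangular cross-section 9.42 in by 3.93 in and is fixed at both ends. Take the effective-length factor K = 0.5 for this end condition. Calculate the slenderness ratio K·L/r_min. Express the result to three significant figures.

λ ≈ 26.4

For a rectangle r_min = b/√12 = 3.93/√12 = 1.134 in
L_e = K·L = 0.5 × 60.0 = 30.00 in
λ = L_e / r_min = 30.000 / 1.134 = 26.4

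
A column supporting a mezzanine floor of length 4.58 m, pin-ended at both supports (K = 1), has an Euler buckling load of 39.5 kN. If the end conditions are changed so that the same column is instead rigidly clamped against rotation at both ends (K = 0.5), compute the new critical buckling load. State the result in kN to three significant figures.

P_cr ∝ 1/K², so P_cr,new = P_cr,old × (K_old/K_new)² = 39.5 × (1/0.5)²
= 39.5 × 4.000 = 158 kN

P_cr ≈ 158 kN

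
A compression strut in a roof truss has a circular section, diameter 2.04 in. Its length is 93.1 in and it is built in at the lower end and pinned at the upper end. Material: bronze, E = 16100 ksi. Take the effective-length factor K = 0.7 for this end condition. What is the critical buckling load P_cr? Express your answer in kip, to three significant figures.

I = πd⁴/64 = π×2.04⁴/64 = 0.8501 in⁴
Effective length L_e = K·L = 0.7 × 93.1 = 65.17 in
P_cr = π²EI / L_e² = π² × 16100×10³ × 0.8501 / 65.17² = 3.181×10^4 lb

P_cr ≈ 31.8 kip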